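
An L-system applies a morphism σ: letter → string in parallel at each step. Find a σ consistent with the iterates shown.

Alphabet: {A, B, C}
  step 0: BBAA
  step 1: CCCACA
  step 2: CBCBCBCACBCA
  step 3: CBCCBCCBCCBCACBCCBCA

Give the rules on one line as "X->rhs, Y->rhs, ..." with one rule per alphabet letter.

  step 2 ⇒ step 3: CBCBCBCACBCA ⇒ CB·C·CB·C·CB·C·CB·CA·CB·C·CB·CA
    A ↦ CA
    B ↦ C
    C ↦ CB

A->CA, B->C, C->CB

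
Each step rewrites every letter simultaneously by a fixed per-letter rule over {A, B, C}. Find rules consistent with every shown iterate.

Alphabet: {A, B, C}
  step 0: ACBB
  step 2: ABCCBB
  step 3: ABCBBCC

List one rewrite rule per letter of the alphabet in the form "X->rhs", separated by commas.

  step 2 ⇒ step 3: ABCCBB ⇒ AB·C·B·B·C·C
    A ↦ AB
    B ↦ C
    C ↦ B

A->AB, B->C, C->B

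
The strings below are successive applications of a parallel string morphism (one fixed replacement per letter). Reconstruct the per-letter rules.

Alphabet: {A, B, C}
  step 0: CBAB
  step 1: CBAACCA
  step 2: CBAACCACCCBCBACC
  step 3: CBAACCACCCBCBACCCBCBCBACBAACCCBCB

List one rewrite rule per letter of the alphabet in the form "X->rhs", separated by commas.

A->ACC, B->A, C->CB

  step 2 ⇒ step 3: CBAACCACCCBCBACC ⇒ CB·A·ACC·ACC·CB·CB·ACC·CB·CB·CB·A·CB·A·ACC·CB·CB
    A ↦ ACC
    B ↦ A
    C ↦ CB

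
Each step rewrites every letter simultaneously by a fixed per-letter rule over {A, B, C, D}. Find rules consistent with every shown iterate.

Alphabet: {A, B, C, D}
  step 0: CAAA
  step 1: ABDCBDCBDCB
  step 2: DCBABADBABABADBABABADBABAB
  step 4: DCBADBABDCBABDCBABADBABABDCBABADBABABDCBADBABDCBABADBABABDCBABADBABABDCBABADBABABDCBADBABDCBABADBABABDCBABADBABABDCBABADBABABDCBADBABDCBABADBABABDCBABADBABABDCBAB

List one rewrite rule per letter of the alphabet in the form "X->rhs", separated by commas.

A->DCB, B->AB, C->AB, D->ADB

  step 1 ⇒ step 2: ABDCBDCBDCB ⇒ DCB·AB·ADB·AB·AB·ADB·AB·AB·ADB·AB·AB
    A ↦ DCB
    B ↦ AB
    C ↦ AB
    D ↦ ADB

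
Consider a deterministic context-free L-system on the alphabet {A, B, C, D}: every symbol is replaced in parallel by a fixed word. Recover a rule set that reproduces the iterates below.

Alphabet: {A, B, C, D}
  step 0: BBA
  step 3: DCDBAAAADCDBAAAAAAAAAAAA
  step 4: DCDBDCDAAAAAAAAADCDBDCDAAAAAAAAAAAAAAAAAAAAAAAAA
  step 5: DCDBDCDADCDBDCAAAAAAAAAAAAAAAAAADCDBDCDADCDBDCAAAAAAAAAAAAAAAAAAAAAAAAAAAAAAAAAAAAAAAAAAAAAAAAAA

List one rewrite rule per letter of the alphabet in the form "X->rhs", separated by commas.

  step 4 ⇒ step 5: DCDBDCDAAAAAAAAADCDBDCDAAAAAAAAAAAAAAAAAAAAAAAAA ⇒ DC·DB·DC·DA·DC·DB·DC·AA·AA·AA·AA·AA·AA·AA·AA·AA·DC·DB·DC·DA·DC·DB·DC·AA·AA·AA·AA·AA·AA·AA·AA·AA·AA·AA·AA·AA·AA·AA·AA·AA·AA·AA·AA·AA·AA·AA·AA·AA
    A ↦ AA
    B ↦ DA
    C ↦ DB
    D ↦ DC

A->AA, B->DA, C->DB, D->DC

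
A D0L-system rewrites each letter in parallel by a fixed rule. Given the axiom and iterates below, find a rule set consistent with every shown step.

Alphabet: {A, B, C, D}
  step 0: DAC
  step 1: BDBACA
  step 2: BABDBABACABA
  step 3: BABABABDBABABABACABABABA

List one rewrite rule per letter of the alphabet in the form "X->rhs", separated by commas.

A->BA, B->BA, C->CA, D->BD

  step 2 ⇒ step 3: BABDBABACABA ⇒ BA·BA·BA·BD·BA·BA·BA·BA·CA·BA·BA·BA
    A ↦ BA
    B ↦ BA
    C ↦ CA
    D ↦ BD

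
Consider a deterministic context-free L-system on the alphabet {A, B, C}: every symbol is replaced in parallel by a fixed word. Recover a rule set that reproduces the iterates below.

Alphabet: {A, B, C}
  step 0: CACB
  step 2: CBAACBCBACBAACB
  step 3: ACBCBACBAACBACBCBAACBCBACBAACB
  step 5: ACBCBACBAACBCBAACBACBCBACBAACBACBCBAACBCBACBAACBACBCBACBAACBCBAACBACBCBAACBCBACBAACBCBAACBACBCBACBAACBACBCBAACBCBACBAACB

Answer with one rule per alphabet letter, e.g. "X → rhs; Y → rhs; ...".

  step 2 ⇒ step 3: CBAACBCBACBAACB ⇒ A·CB·CBA·CBA·A·CB·A·CB·CBA·A·CB·CBA·CBA·A·CB
    A ↦ CBA
    B ↦ CB
    C ↦ A

A->CBA, B->CB, C->A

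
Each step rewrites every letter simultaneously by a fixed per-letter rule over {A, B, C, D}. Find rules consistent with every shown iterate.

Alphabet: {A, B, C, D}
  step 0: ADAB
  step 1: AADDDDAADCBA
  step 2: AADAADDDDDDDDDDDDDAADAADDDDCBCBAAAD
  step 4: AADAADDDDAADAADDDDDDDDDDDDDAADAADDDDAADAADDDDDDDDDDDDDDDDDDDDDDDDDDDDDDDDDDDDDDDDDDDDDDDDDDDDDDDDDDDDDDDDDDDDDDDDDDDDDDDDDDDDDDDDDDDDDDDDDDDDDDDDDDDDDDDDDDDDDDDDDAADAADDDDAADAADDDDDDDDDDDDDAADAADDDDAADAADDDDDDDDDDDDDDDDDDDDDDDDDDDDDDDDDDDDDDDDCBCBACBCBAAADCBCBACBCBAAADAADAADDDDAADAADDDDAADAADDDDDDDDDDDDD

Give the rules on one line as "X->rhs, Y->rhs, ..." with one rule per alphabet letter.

A->AAD, B->CBA, C->CB, D->DDD

  step 1 ⇒ step 2: AADDDDAADCBA ⇒ AAD·AAD·DDD·DDD·DDD·DDD·AAD·AAD·DDD·CB·CBA·AAD
    A ↦ AAD
    B ↦ CBA
    C ↦ CB
    D ↦ DDD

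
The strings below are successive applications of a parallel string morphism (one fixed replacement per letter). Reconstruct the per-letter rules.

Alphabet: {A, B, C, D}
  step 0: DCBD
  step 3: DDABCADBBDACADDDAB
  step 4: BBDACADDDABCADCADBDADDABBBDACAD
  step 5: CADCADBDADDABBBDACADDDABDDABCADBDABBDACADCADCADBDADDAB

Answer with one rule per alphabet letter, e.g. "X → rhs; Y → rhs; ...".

  step 4 ⇒ step 5: BBDACADDDABCADCADBDADDABBBDACAD ⇒ CAD·CAD·B·DA·D·DA·B·B·B·DA·CAD·D·DA·B·D·DA·B·CAD·B·DA·B·B·DA·CAD·CAD·CAD·B·DA·D·DA·B
    A ↦ DA
    B ↦ CAD
    C ↦ D
    D ↦ B

A->DA, B->CAD, C->D, D->B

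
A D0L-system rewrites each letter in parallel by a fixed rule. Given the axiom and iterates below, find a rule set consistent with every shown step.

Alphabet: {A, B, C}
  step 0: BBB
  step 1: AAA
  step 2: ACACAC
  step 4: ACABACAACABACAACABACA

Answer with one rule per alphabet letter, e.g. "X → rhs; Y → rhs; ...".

  step 1 ⇒ step 2: AAA ⇒ AC·AC·AC
    A ↦ AC
  step 0 ⇒ step 1: BBB ⇒ A·A·A
    B ↦ A
    C ↦ AB  (constrained at step 2)

A->AC, B->A, C->AB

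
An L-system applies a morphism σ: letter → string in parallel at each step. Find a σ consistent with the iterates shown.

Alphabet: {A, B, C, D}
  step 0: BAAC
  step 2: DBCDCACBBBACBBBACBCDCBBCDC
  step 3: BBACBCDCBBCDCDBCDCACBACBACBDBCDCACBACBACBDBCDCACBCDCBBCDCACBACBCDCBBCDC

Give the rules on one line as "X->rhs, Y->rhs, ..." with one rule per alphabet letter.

  step 2 ⇒ step 3: DBCDCACBBBACBBBACBCDCBBCDC ⇒ BB·ACB·CDC·BB·CDC·DB·CDC·ACB·ACB·ACB·DB·CDC·ACB·ACB·ACB·DB·CDC·ACB·CDC·BB·CDC·ACB·ACB·CDC·BB·CDC
    A ↦ DB
    B ↦ ACB
    C ↦ CDC
    D ↦ BB

A->DB, B->ACB, C->CDC, D->BB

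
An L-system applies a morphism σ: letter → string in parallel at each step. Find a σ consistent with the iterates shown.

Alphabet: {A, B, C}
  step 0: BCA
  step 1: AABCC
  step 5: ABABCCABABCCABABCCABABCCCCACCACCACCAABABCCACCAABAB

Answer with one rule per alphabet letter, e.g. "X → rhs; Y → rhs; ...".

  step 0 ⇒ step 1: BCA ⇒ A·AB·CC
    A ↦ CC
    B ↦ A
    C ↦ AB

A->CC, B->A, C->AB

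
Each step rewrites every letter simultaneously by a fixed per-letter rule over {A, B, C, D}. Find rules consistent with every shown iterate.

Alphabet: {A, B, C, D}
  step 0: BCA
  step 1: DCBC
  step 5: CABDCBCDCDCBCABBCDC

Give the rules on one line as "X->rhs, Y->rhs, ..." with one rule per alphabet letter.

  step 0 ⇒ step 1: BCA ⇒ DC·B·C
    A ↦ C
    B ↦ DC
    C ↦ B
    D ↦ CA  (constrained at step 1)

A->C, B->DC, C->B, D->CA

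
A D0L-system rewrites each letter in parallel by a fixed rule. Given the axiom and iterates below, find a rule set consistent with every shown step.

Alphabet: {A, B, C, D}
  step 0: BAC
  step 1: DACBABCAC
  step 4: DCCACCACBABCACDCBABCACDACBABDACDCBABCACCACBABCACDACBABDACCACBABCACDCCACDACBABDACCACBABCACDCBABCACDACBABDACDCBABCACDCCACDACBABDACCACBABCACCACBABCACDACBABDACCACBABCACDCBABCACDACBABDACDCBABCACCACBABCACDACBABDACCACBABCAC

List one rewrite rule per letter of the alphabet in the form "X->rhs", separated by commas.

  step 0 ⇒ step 1: BAC ⇒ DAC·BAB·CAC
    A ↦ BAB
    B ↦ DAC
    C ↦ CAC
    D ↦ DC  (constrained at step 1)

A->BAB, B->DAC, C->CAC, D->DC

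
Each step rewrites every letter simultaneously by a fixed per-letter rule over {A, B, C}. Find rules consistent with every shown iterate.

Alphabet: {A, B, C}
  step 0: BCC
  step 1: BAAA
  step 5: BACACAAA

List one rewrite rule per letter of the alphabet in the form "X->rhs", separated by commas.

  step 0 ⇒ step 1: BCC ⇒ BA·A·A
    B ↦ BA
    C ↦ A
    A ↦ C  (constrained at step 1)

A->C, B->BA, C->A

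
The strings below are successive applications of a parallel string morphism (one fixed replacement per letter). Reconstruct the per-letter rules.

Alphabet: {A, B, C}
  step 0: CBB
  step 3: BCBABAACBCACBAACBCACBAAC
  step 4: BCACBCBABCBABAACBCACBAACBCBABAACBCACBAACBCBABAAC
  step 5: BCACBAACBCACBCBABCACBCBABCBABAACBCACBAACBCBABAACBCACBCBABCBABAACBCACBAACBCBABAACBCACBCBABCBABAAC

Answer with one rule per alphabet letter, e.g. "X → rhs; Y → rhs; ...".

A->BA, B->BC, C->AC

  step 4 ⇒ step 5: BCACBCBABCBABAACBCACBAACBCBABAACBCACBAACBCBABAAC ⇒ BC·AC·BA·AC·BC·AC·BC·BA·BC·AC·BC·BA·BC·BA·BA·AC·BC·AC·BA·AC·BC·BA·BA·AC·BC·AC·BC·BA·BC·BA·BA·AC·BC·AC·BA·AC·BC·BA·BA·AC·BC·AC·BC·BA·BC·BA·BA·AC
    A ↦ BA
    B ↦ BC
    C ↦ AC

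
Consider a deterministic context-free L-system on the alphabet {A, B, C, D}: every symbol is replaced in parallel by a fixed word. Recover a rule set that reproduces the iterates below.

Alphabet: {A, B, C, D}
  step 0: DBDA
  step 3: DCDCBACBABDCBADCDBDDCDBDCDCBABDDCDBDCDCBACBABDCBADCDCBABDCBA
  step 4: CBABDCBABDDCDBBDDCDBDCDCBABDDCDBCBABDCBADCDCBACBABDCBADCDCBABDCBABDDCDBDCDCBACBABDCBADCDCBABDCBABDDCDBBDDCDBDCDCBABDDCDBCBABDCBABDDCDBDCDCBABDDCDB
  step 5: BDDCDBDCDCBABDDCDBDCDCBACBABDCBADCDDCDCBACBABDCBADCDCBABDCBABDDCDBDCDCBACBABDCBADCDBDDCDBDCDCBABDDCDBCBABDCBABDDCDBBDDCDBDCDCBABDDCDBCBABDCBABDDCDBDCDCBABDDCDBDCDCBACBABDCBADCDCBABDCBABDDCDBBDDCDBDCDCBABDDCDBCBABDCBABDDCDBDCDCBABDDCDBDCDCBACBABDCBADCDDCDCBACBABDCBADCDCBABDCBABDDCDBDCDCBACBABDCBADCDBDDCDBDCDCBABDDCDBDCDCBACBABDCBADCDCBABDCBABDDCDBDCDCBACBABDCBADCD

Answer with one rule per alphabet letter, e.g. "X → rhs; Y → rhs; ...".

  step 4 ⇒ step 5: CBABDCBABDDCDBBDDCDBDCDCBABDDCDBCBABDCBADCDCBACBABDCBADCDCBABDCBABDDCDBDCDCBACBABDCBADCDCBABDCBABDDCDBBDDCDBDCDCBABDDCDBCBABDCBABDDCDBDCDCBABDDCDB ⇒ BD·DCD·B·DCD·CBA·BD·DCD·B·DCD·CBA·CBA·BD·CBA·DCD·DCD·CBA·CBA·BD·CBA·DCD·CBA·BD·CBA·BD·DCD·B·DCD·CBA·CBA·BD·CBA·DCD·BD·DCD·B·DCD·CBA·BD·DCD·B·CBA·BD·CBA·BD·DCD·B·BD·DCD·B·DCD·CBA·BD·DCD·B·CBA·BD·CBA·BD·DCD·B·DCD·CBA·BD·DCD·B·DCD·CBA·CBA·BD·CBA·DCD·CBA·BD·CBA·BD·DCD·B·BD·DCD·B·DCD·CBA·BD·DCD·B·CBA·BD·CBA·BD·DCD·B·DCD·CBA·BD·DCD·B·DCD·CBA·CBA·BD·CBA·DCD·DCD·CBA·CBA·BD·CBA·DCD·CBA·BD·CBA·BD·DCD·B·DCD·CBA·CBA·BD·CBA·DCD·BD·DCD·B·DCD·CBA·BD·DCD·B·DCD·CBA·CBA·BD·CBA·DCD·CBA·BD·CBA·BD·DCD·B·DCD·CBA·CBA·BD·CBA·DCD
    A ↦ B
    B ↦ DCD
    C ↦ BD
    D ↦ CBA

A->B, B->DCD, C->BD, D->CBA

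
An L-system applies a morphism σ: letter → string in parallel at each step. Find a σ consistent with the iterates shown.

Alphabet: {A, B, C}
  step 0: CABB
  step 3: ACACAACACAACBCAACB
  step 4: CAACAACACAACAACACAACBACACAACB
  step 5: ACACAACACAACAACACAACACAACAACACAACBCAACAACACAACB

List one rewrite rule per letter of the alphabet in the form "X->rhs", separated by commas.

  step 4 ⇒ step 5: CAACAACACAACAACACAACBACACAACB ⇒ A·CA·CA·A·CA·CA·A·CA·A·CA·CA·A·CA·CA·A·CA·A·CA·CA·A·CB·CA·A·CA·A·CA·CA·A·CB
    A ↦ CA
    B ↦ CB
    C ↦ A

A->CA, B->CB, C->A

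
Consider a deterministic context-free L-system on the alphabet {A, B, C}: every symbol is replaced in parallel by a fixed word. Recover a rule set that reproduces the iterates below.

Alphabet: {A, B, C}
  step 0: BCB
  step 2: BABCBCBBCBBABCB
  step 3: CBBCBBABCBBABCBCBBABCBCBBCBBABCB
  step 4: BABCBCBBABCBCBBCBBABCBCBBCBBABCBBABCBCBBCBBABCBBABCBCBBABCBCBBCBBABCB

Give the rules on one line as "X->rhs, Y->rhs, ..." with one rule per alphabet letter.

  step 3 ⇒ step 4: CBBCBBABCBBABCBCBBABCBCBBCBBABCB ⇒ BAB·CB·CB·BAB·CB·CB·B·CB·BAB·CB·CB·B·CB·BAB·CB·BAB·CB·CB·B·CB·BAB·CB·BAB·CB·CB·BAB·CB·CB·B·CB·BAB·CB
    A ↦ B
    B ↦ CB
    C ↦ BAB

A->B, B->CB, C->BAB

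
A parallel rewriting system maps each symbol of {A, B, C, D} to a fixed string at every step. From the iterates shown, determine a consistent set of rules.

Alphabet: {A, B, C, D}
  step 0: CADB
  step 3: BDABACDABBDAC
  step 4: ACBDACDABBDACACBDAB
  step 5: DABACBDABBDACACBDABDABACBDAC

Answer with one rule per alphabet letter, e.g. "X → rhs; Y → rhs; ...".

A->D, B->AC, C->AB, D->B

  step 4 ⇒ step 5: ACBDACDABBDACACBDAB ⇒ D·AB·AC·B·D·AB·B·D·AC·AC·B·D·AB·D·AB·AC·B·D·AC
    A ↦ D
    B ↦ AC
    C ↦ AB
    D ↦ B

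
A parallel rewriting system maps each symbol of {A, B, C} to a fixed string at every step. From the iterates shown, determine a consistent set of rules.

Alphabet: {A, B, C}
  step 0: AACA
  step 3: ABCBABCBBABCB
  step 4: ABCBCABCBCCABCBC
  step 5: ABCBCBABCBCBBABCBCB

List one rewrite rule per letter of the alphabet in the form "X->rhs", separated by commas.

A->AB, B->C, C->B

  step 4 ⇒ step 5: ABCBCABCBCCABCBC ⇒ AB·C·B·C·B·AB·C·B·C·B·B·AB·C·B·C·B
    A ↦ AB
    B ↦ C
    C ↦ B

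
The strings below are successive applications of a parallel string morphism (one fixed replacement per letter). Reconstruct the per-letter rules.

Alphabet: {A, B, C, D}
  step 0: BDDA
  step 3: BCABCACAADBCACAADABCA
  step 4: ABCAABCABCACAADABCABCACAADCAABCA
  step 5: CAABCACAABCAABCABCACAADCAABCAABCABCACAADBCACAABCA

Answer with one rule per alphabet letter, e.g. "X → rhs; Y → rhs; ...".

A->CA, B->A, C->B, D->AD

  step 4 ⇒ step 5: ABCAABCABCACAADABCABCACAADCAABCA ⇒ CA·A·B·CA·CA·A·B·CA·A·B·CA·B·CA·CA·AD·CA·A·B·CA·A·B·CA·B·CA·CA·AD·B·CA·CA·A·B·CA
    A ↦ CA
    B ↦ A
    C ↦ B
    D ↦ AD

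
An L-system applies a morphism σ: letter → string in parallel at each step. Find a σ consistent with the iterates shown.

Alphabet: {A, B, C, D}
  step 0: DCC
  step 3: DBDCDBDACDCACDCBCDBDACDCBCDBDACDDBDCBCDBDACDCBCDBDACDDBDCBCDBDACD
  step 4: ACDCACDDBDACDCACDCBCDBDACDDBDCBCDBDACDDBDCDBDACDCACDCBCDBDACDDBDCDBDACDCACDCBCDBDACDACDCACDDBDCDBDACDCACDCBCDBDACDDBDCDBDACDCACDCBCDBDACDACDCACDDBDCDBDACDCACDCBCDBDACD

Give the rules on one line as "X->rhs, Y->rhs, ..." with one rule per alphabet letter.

A->CBC, B->C, C->DBD, D->ACD

  step 3 ⇒ step 4: DBDCDBDACDCACDCBCDBDACDCBCDBDACDDBDCBCDBDACDCBCDBDACDDBDCBCDBDACD ⇒ ACD·C·ACD·DBD·ACD·C·ACD·CBC·DBD·ACD·DBD·CBC·DBD·ACD·DBD·C·DBD·ACD·C·ACD·CBC·DBD·ACD·DBD·C·DBD·ACD·C·ACD·CBC·DBD·ACD·ACD·C·ACD·DBD·C·DBD·ACD·C·ACD·CBC·DBD·ACD·DBD·C·DBD·ACD·C·ACD·CBC·DBD·ACD·ACD·C·ACD·DBD·C·DBD·ACD·C·ACD·CBC·DBD·ACD
    A ↦ CBC
    B ↦ C
    C ↦ DBD
    D ↦ ACD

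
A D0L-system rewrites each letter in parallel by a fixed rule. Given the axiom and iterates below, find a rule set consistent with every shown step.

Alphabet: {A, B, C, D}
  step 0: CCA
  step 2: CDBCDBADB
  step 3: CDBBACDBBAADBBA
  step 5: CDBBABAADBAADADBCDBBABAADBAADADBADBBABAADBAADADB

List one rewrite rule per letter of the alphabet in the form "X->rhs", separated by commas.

  step 2 ⇒ step 3: CDBCDBADB ⇒ CD·B·BA·CD·B·BA·AD·B·BA
    A ↦ AD
    B ↦ BA
    C ↦ CD
    D ↦ B

A->AD, B->BA, C->CD, D->B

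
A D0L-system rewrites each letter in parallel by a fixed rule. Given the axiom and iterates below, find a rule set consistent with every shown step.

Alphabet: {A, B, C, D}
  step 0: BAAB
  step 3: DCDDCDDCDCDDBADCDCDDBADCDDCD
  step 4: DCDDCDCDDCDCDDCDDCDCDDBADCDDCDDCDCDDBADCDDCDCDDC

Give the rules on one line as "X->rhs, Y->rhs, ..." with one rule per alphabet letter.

  step 3 ⇒ step 4: DCDDCDDCDCDDBADCDCDDBADCDDCD ⇒ DC·D·DC·DC·D·DC·DC·D·DC·D·DC·DC·DD·BA·DC·D·DC·D·DC·DC·DD·BA·DC·D·DC·DC·D·DC
    A ↦ BA
    B ↦ DD
    C ↦ D
    D ↦ DC

A->BA, B->DD, C->D, D->DC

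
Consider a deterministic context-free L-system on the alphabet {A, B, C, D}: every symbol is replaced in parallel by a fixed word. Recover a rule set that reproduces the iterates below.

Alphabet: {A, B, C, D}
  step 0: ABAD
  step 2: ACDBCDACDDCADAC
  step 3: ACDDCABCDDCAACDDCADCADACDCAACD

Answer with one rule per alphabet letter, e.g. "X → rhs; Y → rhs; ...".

  step 2 ⇒ step 3: ACDBCDACDDCADAC ⇒ AC·D·DCA·BC·D·DCA·AC·D·DCA·DCA·D·AC·DCA·AC·D
    A ↦ AC
    B ↦ BC
    C ↦ D
    D ↦ DCA

A->AC, B->BC, C->D, D->DCA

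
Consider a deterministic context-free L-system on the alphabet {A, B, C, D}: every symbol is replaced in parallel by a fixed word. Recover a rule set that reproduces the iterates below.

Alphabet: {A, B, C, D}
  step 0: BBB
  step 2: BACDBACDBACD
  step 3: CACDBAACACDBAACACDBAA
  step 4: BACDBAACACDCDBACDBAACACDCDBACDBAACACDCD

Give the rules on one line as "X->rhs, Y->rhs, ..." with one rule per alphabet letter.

A->CD, B->CA, C->BA, D->A

  step 3 ⇒ step 4: CACDBAACACDBAACACDBAA ⇒ BA·CD·BA·A·CA·CD·CD·BA·CD·BA·A·CA·CD·CD·BA·CD·BA·A·CA·CD·CD
    A ↦ CD
    B ↦ CA
    C ↦ BA
    D ↦ A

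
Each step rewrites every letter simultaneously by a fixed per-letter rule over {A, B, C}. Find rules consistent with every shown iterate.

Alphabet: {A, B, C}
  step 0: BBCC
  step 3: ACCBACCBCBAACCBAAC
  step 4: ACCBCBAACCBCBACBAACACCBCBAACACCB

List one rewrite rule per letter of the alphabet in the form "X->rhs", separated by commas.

A->AC, B->A, C->CB

  step 3 ⇒ step 4: ACCBACCBCBAACCBAAC ⇒ AC·CB·CB·A·AC·CB·CB·A·CB·A·AC·AC·CB·CB·A·AC·AC·CB
    A ↦ AC
    B ↦ A
    C ↦ CB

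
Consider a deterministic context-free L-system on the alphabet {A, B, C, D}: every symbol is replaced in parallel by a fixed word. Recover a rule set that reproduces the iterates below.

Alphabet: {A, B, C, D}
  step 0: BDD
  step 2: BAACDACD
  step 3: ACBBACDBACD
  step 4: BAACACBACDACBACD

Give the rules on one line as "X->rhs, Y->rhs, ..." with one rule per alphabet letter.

  step 3 ⇒ step 4: ACBBACDBACD ⇒ B·A·AC·AC·B·A·CD·AC·B·A·CD
    A ↦ B
    B ↦ AC
    C ↦ A
    D ↦ CD

A->B, B->AC, C->A, D->CD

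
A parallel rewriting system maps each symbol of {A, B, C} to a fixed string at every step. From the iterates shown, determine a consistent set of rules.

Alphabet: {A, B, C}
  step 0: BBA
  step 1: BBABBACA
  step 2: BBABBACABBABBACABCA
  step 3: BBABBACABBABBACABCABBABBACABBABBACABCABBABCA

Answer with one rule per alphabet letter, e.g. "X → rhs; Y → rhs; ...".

  step 2 ⇒ step 3: BBABBACABBABBACABCA ⇒ BBA·BBA·CA·BBA·BBA·CA·B·CA·BBA·BBA·CA·BBA·BBA·CA·B·CA·BBA·B·CA
    A ↦ CA
    B ↦ BBA
    C ↦ B

A->CA, B->BBA, C->B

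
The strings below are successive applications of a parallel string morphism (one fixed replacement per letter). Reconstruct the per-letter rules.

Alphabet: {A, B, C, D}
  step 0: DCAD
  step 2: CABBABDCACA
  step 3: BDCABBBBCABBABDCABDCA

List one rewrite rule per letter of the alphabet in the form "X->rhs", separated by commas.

A->CA, B->BB, C->BD, D->A

  step 2 ⇒ step 3: CABBABDCACA ⇒ BD·CA·BB·BB·CA·BB·A·BD·CA·BD·CA
    A ↦ CA
    B ↦ BB
    C ↦ BD
    D ↦ A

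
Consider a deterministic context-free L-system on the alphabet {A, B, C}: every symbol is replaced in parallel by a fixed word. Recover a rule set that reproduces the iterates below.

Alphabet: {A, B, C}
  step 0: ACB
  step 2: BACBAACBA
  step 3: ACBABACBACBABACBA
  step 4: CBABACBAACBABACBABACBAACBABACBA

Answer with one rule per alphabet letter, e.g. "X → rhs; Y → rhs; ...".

A->CBA, B->A, C->B

  step 3 ⇒ step 4: ACBABACBACBABACBA ⇒ CBA·B·A·CBA·A·CBA·B·A·CBA·B·A·CBA·A·CBA·B·A·CBA
    A ↦ CBA
    B ↦ A
    C ↦ B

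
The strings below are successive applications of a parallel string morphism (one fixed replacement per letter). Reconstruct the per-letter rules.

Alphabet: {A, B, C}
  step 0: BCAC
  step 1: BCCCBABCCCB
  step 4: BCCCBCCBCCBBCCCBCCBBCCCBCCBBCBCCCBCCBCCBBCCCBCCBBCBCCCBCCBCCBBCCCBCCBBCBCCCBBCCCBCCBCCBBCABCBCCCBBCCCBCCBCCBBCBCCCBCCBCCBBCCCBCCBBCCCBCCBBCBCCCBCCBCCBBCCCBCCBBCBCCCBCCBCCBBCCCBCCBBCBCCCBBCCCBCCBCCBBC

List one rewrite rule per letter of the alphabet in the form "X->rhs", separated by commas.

  step 0 ⇒ step 1: BCAC ⇒ BC·CCB·ABC·CCB
    A ↦ ABC
    B ↦ BC
    C ↦ CCB

A->ABC, B->BC, C->CCB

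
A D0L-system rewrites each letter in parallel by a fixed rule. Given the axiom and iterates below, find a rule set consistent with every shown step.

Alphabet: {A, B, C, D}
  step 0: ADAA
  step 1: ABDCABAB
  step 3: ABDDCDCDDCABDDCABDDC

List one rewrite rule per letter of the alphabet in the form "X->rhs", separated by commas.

  step 0 ⇒ step 1: ADAA ⇒ AB·DC·AB·AB
    A ↦ AB
    D ↦ DC
    B ↦ D  (constrained at step 1)
    C ↦ D  (constrained at step 1)

A->AB, B->D, C->D, D->DC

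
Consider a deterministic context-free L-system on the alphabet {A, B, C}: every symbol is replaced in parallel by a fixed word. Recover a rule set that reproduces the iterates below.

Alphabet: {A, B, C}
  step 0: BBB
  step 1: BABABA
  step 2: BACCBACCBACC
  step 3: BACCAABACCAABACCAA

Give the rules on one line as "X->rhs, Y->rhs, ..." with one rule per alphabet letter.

A->CC, B->BA, C->A

  step 2 ⇒ step 3: BACCBACCBACC ⇒ BA·CC·A·A·BA·CC·A·A·BA·CC·A·A
    A ↦ CC
    B ↦ BA
    C ↦ A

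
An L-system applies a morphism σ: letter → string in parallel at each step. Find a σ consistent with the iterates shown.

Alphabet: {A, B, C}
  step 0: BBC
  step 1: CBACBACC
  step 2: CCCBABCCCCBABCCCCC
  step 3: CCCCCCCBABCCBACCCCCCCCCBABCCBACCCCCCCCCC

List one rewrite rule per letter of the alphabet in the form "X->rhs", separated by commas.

A->BC, B->CBA, C->CC

  step 2 ⇒ step 3: CCCBABCCCCBABCCCCC ⇒ CC·CC·CC·CBA·BC·CBA·CC·CC·CC·CC·CBA·BC·CBA·CC·CC·CC·CC·CC
    A ↦ BC
    B ↦ CBA
    C ↦ CC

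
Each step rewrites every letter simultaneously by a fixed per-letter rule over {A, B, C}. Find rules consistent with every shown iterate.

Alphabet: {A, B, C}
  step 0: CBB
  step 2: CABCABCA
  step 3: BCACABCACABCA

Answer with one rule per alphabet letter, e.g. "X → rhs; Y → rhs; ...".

A->CA, B->CA, C->B

  step 2 ⇒ step 3: CABCABCA ⇒ B·CA·CA·B·CA·CA·B·CA
    A ↦ CA
    B ↦ CA
    C ↦ B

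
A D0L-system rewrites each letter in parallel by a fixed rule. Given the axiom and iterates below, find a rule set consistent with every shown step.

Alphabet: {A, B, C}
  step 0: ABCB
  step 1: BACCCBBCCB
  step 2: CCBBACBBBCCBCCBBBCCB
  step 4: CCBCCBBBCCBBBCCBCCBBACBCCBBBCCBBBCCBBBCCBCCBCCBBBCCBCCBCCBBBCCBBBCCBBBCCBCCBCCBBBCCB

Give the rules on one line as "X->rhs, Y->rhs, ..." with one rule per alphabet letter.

  step 1 ⇒ step 2: BACCCBBCCB ⇒ CCB·BAC·B·B·B·CCB·CCB·B·B·CCB
    A ↦ BAC
    B ↦ CCB
    C ↦ B

A->BAC, B->CCB, C->B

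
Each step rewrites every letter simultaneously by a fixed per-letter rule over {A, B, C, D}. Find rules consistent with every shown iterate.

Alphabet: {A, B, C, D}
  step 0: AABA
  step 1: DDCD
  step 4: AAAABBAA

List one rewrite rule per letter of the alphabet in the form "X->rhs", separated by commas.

A->D, B->C, C->A, D->BB

  step 0 ⇒ step 1: AABA ⇒ D·D·C·D
    A ↦ D
    B ↦ C
    C ↦ A  (constrained at step 1)
    D ↦ BB  (constrained at step 1)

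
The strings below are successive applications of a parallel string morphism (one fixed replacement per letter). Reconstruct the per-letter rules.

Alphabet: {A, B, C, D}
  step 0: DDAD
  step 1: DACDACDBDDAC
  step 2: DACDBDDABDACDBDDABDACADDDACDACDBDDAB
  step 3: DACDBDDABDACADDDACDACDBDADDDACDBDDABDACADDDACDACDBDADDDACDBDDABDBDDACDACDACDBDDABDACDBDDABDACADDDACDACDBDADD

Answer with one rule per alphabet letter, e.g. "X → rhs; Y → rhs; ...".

A->DBD, B->ADD, C->DAB, D->DAC

  step 2 ⇒ step 3: DACDBDDABDACDBDDABDACADDDACDACDBDDAB ⇒ DAC·DBD·DAB·DAC·ADD·DAC·DAC·DBD·ADD·DAC·DBD·DAB·DAC·ADD·DAC·DAC·DBD·ADD·DAC·DBD·DAB·DBD·DAC·DAC·DAC·DBD·DAB·DAC·DBD·DAB·DAC·ADD·DAC·DAC·DBD·ADD
    A ↦ DBD
    B ↦ ADD
    C ↦ DAB
    D ↦ DAC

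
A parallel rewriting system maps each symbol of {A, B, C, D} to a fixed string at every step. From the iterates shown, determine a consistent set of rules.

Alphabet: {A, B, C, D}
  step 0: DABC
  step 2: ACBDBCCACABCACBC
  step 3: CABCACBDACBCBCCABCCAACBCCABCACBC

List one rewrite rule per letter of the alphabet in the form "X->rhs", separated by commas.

  step 2 ⇒ step 3: ACBDBCCACABCACBC ⇒ CA·BC·AC·BD·AC·BC·BC·CA·BC·CA·AC·BC·CA·BC·AC·BC
    A ↦ CA
    B ↦ AC
    C ↦ BC
    D ↦ BD

A->CA, B->AC, C->BC, D->BD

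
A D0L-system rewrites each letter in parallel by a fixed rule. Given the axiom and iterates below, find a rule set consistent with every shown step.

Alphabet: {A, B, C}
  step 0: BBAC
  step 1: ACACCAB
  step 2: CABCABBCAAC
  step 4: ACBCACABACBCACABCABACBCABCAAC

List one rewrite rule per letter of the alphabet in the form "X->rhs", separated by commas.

A->CA, B->AC, C->B

  step 1 ⇒ step 2: ACACCAB ⇒ CA·B·CA·B·B·CA·AC
    A ↦ CA
    B ↦ AC
    C ↦ B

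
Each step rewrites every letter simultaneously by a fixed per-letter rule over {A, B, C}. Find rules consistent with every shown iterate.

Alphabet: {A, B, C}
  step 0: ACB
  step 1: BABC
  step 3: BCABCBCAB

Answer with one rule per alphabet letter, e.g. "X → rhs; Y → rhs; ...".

  step 0 ⇒ step 1: ACB ⇒ B·A·BC
    A ↦ B
    B ↦ BC
    C ↦ A

A->B, B->BC, C->A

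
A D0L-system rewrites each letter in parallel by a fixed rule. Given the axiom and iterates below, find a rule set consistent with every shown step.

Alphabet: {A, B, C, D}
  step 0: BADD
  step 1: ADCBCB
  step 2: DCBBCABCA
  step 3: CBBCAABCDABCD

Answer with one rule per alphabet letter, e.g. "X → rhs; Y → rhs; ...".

A->D, B->A, C->BC, D->CB

  step 2 ⇒ step 3: DCBBCABCA ⇒ CB·BC·A·A·BC·D·A·BC·D
    A ↦ D
    B ↦ A
    C ↦ BC
    D ↦ CB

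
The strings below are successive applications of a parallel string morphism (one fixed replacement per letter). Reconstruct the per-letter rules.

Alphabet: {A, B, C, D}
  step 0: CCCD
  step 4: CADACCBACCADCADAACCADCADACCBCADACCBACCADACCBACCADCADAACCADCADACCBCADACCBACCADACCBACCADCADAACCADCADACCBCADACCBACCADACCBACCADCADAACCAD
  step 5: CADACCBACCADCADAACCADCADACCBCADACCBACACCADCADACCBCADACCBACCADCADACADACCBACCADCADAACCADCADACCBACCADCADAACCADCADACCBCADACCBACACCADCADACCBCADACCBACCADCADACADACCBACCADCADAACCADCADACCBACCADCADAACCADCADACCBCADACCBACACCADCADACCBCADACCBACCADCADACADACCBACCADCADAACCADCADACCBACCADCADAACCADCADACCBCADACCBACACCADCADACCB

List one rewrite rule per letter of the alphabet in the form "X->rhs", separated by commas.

A->AC, B->A, C->CAD, D->CB

  step 4 ⇒ step 5: CADACCBACCADCADAACCADCADACCBCADACCBACCADACCBACCADCADAACCADCADACCBCADACCBACCADACCBACCADCADAACCADCADACCBCADACCBACCADACCBACCADCADAACCAD ⇒ CAD·AC·CB·AC·CAD·CAD·A·AC·CAD·CAD·AC·CB·CAD·AC·CB·AC·AC·CAD·CAD·AC·CB·CAD·AC·CB·AC·CAD·CAD·A·CAD·AC·CB·AC·CAD·CAD·A·AC·CAD·CAD·AC·CB·AC·CAD·CAD·A·AC·CAD·CAD·AC·CB·CAD·AC·CB·AC·AC·CAD·CAD·AC·CB·CAD·AC·CB·AC·CAD·CAD·A·CAD·AC·CB·AC·CAD·CAD·A·AC·CAD·CAD·AC·CB·AC·CAD·CAD·A·AC·CAD·CAD·AC·CB·CAD·AC·CB·AC·AC·CAD·CAD·AC·CB·CAD·AC·CB·AC·CAD·CAD·A·CAD·AC·CB·AC·CAD·CAD·A·AC·CAD·CAD·AC·CB·AC·CAD·CAD·A·AC·CAD·CAD·AC·CB·CAD·AC·CB·AC·AC·CAD·CAD·AC·CB
    A ↦ AC
    B ↦ A
    C ↦ CAD
    D ↦ CB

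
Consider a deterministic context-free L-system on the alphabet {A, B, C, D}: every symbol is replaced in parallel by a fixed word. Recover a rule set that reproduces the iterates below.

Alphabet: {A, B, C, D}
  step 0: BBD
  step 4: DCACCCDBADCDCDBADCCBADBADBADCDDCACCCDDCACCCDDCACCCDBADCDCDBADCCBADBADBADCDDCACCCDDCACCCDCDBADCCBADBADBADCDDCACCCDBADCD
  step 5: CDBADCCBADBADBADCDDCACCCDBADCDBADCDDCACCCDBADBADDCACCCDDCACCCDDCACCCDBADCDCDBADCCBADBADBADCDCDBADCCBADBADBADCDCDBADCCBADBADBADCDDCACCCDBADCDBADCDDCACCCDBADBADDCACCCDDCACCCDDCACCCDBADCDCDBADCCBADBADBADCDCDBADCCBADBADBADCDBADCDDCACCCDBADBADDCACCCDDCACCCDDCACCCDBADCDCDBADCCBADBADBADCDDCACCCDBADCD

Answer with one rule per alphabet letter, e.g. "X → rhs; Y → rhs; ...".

  step 4 ⇒ step 5: DCACCCDBADCDCDBADCCBADBADBADCDDCACCCDDCACCCDDCACCCDBADCDCDBADCCBADBADBADCDDCACCCDDCACCCDCDBADCCBADBADBADCDDCACCCDBADCD ⇒ CD·BAD·CC·BAD·BAD·BAD·CD·DCA·CC·CD·BAD·CD·BAD·CD·DCA·CC·CD·BAD·BAD·DCA·CC·CD·DCA·CC·CD·DCA·CC·CD·BAD·CD·CD·BAD·CC·BAD·BAD·BAD·CD·CD·BAD·CC·BAD·BAD·BAD·CD·CD·BAD·CC·BAD·BAD·BAD·CD·DCA·CC·CD·BAD·CD·BAD·CD·DCA·CC·CD·BAD·BAD·DCA·CC·CD·DCA·CC·CD·DCA·CC·CD·BAD·CD·CD·BAD·CC·BAD·BAD·BAD·CD·CD·BAD·CC·BAD·BAD·BAD·CD·BAD·CD·DCA·CC·CD·BAD·BAD·DCA·CC·CD·DCA·CC·CD·DCA·CC·CD·BAD·CD·CD·BAD·CC·BAD·BAD·BAD·CD·DCA·CC·CD·BAD·CD
    A ↦ CC
    B ↦ DCA
    C ↦ BAD
    D ↦ CD

A->CC, B->DCA, C->BAD, D->CD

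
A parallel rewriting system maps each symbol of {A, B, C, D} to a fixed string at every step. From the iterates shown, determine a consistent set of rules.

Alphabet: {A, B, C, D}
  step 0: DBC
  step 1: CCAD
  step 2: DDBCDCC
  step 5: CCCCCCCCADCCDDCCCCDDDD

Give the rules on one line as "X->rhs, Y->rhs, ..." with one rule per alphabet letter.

  step 1 ⇒ step 2: CCAD ⇒ D·D·BCD·CC
    A ↦ BCD
    C ↦ D
    D ↦ CC
  step 0 ⇒ step 1: DBC ⇒ CC·A·D
    B ↦ A

A->BCD, B->A, C->D, D->CC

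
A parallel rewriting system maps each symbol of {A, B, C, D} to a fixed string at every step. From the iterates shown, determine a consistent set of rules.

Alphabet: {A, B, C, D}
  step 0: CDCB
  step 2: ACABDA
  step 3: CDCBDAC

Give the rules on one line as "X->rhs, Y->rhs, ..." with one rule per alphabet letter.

A->C, B->BD, C->D, D->A

  step 2 ⇒ step 3: ACABDA ⇒ C·D·C·BD·A·C
    A ↦ C
    B ↦ BD
    C ↦ D
    D ↦ A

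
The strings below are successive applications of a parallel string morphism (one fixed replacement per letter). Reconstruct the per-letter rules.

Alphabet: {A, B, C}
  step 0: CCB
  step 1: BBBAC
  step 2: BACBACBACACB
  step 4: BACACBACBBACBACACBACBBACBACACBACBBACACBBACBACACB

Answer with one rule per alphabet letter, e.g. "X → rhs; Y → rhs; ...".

  step 1 ⇒ step 2: BBBAC ⇒ BAC·BAC·BAC·AC·B
    A ↦ AC
    B ↦ BAC
    C ↦ B

A->AC, B->BAC, C->B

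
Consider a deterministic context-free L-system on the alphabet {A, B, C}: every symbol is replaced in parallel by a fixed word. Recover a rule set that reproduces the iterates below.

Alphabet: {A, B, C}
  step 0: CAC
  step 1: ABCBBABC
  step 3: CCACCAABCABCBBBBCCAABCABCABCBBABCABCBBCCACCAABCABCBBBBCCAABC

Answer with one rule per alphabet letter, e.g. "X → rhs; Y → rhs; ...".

A->BB, B->CCA, C->ABC

  step 0 ⇒ step 1: CAC ⇒ ABC·BB·ABC
    A ↦ BB
    C ↦ ABC
    B ↦ CCA  (constrained at step 1)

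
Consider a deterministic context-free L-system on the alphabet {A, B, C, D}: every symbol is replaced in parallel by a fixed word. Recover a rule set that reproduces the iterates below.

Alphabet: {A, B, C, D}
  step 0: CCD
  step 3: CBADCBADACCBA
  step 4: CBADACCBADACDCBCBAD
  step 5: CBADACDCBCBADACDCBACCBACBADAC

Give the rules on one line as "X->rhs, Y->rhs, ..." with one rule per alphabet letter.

  step 4 ⇒ step 5: CBADACCBADACDCBCBAD ⇒ CB·A·D·AC·D·CB·CB·A·D·AC·D·CB·AC·CB·A·CB·A·D·AC
    A ↦ D
    B ↦ A
    C ↦ CB
    D ↦ AC

A->D, B->A, C->CB, D->AC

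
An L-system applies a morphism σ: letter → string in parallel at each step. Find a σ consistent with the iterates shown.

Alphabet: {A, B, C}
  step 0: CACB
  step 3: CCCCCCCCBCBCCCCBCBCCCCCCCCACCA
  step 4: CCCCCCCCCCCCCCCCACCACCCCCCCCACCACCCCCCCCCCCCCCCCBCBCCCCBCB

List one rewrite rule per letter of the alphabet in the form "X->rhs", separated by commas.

  step 3 ⇒ step 4: CCCCCCCCBCBCCCCBCBCCCCCCCCACCA ⇒ CC·CC·CC·CC·CC·CC·CC·CC·A·CC·A·CC·CC·CC·CC·A·CC·A·CC·CC·CC·CC·CC·CC·CC·CC·BCB·CC·CC·BCB
    A ↦ BCB
    B ↦ A
    C ↦ CC

A->BCB, B->A, C->CC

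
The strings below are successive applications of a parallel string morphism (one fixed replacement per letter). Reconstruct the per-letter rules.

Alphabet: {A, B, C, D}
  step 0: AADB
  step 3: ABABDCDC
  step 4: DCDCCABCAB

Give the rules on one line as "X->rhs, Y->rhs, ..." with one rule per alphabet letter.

  step 3 ⇒ step 4: ABABDCDC ⇒ D·C·D·C·C·AB·C·AB
    A ↦ D
    B ↦ C
    C ↦ AB
    D ↦ C

A->D, B->C, C->AB, D->C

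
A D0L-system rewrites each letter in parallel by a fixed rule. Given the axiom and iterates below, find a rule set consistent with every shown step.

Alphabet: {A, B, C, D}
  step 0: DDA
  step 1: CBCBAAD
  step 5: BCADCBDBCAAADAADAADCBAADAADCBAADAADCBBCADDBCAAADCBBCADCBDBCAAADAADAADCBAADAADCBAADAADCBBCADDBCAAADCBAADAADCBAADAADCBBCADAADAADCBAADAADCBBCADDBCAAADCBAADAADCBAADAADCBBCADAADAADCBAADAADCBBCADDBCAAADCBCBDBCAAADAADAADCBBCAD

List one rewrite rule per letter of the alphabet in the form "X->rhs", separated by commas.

A->AAD, B->D, C->BCA, D->CB

  step 0 ⇒ step 1: DDA ⇒ CB·CB·AAD
    A ↦ AAD
    D ↦ CB
    B ↦ D  (constrained at step 1)
    C ↦ BCA  (constrained at step 1)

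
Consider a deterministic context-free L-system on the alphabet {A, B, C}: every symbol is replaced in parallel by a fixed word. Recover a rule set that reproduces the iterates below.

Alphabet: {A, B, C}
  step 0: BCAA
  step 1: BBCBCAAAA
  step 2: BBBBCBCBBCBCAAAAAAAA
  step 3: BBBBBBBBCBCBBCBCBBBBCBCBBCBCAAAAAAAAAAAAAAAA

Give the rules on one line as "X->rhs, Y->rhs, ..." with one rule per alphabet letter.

  step 2 ⇒ step 3: BBBBCBCBBCBCAAAAAAAA ⇒ BB·BB·BB·BB·CBC·BB·CBC·BB·BB·CBC·BB·CBC·AA·AA·AA·AA·AA·AA·AA·AA
    A ↦ AA
    B ↦ BB
    C ↦ CBC

A->AA, B->BB, C->CBC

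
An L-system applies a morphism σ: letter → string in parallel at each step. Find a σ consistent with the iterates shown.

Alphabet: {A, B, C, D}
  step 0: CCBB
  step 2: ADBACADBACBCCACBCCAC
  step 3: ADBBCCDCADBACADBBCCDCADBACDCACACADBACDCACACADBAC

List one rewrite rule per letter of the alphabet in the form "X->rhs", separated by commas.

  step 2 ⇒ step 3: ADBACADBACBCCACBCCAC ⇒ ADB·BCC·DC·ADB·AC·ADB·BCC·DC·ADB·AC·DC·AC·AC·ADB·AC·DC·AC·AC·ADB·AC
    A ↦ ADB
    B ↦ DC
    C ↦ AC
    D ↦ BCC

A->ADB, B->DC, C->AC, D->BCC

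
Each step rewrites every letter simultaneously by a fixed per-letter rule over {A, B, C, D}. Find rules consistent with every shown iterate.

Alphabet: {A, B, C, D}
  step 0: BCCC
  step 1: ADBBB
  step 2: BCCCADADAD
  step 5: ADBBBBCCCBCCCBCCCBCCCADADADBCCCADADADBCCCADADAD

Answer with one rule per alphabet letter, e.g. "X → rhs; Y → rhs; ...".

A->BC, B->AD, C->B, D->CC

  step 1 ⇒ step 2: ADBBB ⇒ BC·CC·AD·AD·AD
    A ↦ BC
    B ↦ AD
    D ↦ CC
  step 0 ⇒ step 1: BCCC ⇒ AD·B·B·B
    C ↦ B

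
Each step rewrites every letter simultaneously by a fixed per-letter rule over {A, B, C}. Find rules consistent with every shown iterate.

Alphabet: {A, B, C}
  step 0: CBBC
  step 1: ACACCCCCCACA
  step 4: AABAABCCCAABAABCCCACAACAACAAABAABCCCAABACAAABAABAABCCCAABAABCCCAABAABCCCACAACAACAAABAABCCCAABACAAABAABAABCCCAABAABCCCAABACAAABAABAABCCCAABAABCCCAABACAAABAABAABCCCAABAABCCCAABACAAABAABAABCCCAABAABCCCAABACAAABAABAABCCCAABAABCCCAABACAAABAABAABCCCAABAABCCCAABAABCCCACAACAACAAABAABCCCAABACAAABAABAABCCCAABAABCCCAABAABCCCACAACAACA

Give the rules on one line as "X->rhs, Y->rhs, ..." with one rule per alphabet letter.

  step 0 ⇒ step 1: CBBC ⇒ ACA·CCC·CCC·ACA
    B ↦ CCC
    C ↦ ACA
    A ↦ AAB  (constrained at step 1)

A->AAB, B->CCC, C->ACA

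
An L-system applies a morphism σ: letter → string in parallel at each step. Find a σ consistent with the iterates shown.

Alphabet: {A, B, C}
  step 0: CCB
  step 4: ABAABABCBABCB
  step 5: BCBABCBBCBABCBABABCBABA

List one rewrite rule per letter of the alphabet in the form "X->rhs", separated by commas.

  step 4 ⇒ step 5: ABAABABCBABCB ⇒ BCB·A·BCB·BCB·A·BCB·A·B·A·BCB·A·B·A
    A ↦ BCB
    B ↦ A
    C ↦ B

A->BCB, B->A, C->B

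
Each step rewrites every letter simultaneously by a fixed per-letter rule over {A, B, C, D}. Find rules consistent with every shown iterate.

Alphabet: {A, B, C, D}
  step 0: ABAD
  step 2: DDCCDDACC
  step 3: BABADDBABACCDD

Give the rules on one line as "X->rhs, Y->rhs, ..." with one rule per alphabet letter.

  step 2 ⇒ step 3: DDCCDDACC ⇒ BA·BA·D·D·BA·BA·CC·D·D
    A ↦ CC
    C ↦ D
    D ↦ BA
    B ↦ A  (constrained at step 0)

A->CC, B->A, C->D, D->BA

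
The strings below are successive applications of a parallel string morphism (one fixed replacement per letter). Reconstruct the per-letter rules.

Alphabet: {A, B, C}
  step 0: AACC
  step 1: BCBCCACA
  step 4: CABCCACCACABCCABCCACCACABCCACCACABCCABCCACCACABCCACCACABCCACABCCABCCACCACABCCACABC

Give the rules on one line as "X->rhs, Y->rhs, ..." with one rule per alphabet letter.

A->BC, B->CAC, C->CA

  step 0 ⇒ step 1: AACC ⇒ BC·BC·CA·CA
    A ↦ BC
    C ↦ CA
    B ↦ CAC  (constrained at step 1)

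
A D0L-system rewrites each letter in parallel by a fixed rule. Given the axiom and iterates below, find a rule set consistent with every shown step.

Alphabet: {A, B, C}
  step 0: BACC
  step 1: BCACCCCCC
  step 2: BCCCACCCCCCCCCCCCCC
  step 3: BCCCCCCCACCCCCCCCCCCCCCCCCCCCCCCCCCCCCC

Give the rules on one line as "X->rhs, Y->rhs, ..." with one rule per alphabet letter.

  step 2 ⇒ step 3: BCCCACCCCCCCCCCCCCC ⇒ BC·CC·CC·CC·ACC·CC·CC·CC·CC·CC·CC·CC·CC·CC·CC·CC·CC·CC·CC
    A ↦ ACC
    B ↦ BC
    C ↦ CC

A->ACC, B->BC, C->CC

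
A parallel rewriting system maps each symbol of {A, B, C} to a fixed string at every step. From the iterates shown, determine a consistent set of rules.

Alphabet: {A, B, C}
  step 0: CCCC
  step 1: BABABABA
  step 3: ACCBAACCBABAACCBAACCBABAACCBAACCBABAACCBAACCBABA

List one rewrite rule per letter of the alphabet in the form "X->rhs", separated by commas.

A->ACC, B->AC, C->BA

  step 0 ⇒ step 1: CCCC ⇒ BA·BA·BA·BA
    C ↦ BA
    A ↦ ACC  (constrained at step 1)
    B ↦ AC  (constrained at step 1)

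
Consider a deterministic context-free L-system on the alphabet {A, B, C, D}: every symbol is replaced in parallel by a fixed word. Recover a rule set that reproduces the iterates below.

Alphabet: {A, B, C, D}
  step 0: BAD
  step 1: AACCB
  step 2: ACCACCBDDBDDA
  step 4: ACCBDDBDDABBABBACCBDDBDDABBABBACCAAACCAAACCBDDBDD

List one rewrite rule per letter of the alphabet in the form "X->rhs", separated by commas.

A->ACC, B->A, C->BDD, D->B

  step 1 ⇒ step 2: AACCB ⇒ ACC·ACC·BDD·BDD·A
    A ↦ ACC
    B ↦ A
    C ↦ BDD
  step 0 ⇒ step 1: BAD ⇒ A·ACC·B
    D ↦ B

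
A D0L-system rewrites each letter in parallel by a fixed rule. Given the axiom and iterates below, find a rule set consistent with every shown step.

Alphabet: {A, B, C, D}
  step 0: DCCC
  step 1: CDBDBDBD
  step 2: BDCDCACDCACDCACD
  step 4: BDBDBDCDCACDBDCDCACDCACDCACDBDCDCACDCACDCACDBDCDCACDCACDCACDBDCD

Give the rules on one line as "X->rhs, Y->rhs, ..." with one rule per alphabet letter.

  step 1 ⇒ step 2: CDBDBDBD ⇒ BD·CD·CA·CD·CA·CD·CA·CD
    B ↦ CA
    C ↦ BD
    D ↦ CD
    A ↦ BD  (constrained at step 2)

A->BD, B->CA, C->BD, D->CD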